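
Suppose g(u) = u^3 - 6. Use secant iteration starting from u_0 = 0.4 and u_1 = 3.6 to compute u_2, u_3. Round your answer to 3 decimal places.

0.808, 1.139

g(0.4) = -5.93600, g(3.6) = 40.65600
u_2 = 3.60000 − 40.65600·(3.60000 − 0.40000) / (40.65600 − (-5.93600)) = 3.60000 − (130.09920)/(46.59200) = 0.80769
g(0.80769) = -5.47309
u_3 = 0.80769 − (-5.47309)·(0.80769 − 3.60000) / (-5.47309 − 40.65600) = 0.80769 − (15.28255)/(-46.12909) = 1.13899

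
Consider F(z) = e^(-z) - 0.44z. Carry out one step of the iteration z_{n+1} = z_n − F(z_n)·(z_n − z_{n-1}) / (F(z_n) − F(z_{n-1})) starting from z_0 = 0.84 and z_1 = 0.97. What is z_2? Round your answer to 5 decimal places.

0.91352

F(0.84) = 0.0621105, F(0.97) = -0.0477170
z_2 = 0.9700000 − (-0.0477170)·(0.9700000 − 0.8400000) / (-0.0477170 − 0.0621105) = 0.9700000 − (-0.0062032)/(-0.1098275) = 0.9135186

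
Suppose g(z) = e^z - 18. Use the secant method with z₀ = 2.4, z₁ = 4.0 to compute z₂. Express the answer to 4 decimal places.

2.6562

g(2.4) = -6.976824, g(4.0) = 36.598150
z₂ = 4.000000 − 36.598150·(4.000000 − 2.400000) / (36.598150 − (-6.976824)) = 4.000000 − (58.557040)/(43.574974) = 2.656177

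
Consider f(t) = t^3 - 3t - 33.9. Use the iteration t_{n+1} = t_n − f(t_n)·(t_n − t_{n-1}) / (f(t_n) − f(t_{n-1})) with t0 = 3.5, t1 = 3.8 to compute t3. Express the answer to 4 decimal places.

f(3.5) = -1.525000, f(3.8) = 9.572000
t2 = 3.800000 − 9.572000·(3.800000 − 3.500000) / (9.572000 − (-1.525000)) = 3.800000 − (2.871600)/(11.097000) = 3.541227
f(3.541227) = -0.115660
t3 = 3.541227 − (-0.115660)·(3.541227 − 3.800000) / (-0.115660 − 9.572000) = 3.541227 − (0.029930)/(-9.687660) = 3.544317

3.5443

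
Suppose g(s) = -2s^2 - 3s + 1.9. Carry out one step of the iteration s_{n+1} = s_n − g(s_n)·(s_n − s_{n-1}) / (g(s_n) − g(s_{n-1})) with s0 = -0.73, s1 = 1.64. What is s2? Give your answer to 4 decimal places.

g(-0.73) = 3.024200, g(1.64) = -8.399200
s2 = 1.640000 − (-8.399200)·(1.640000 − (-0.730000)) / (-8.399200 − 3.024200) = 1.640000 − (-19.906104)/(-11.423400) = -0.102573

-0.1026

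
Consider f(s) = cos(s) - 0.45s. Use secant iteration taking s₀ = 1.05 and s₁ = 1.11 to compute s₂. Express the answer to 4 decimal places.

1.0688

f(1.05) = 0.025071, f(1.11) = -0.054838
s₂ = 1.110000 − (-0.054838)·(1.110000 − 1.050000) / (-0.054838 − 0.025071) = 1.110000 − (-0.003290)/(-0.079910) = 1.068825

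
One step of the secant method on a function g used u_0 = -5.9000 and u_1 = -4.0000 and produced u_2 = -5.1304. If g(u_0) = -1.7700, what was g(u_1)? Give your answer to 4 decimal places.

The secant line through (-5.9000, -1.7700) and (-4.0000, g(u_1)) crosses zero at u_2 = -5.1304.
So (-5.9000, -1.7700), (-4.0000, g(u_1)), (-5.1304, 0) are collinear:
g(u_1) = -1.7700 · (-4.0000 − (-5.1304)) / (-5.9000 − (-5.1304)) = -1.7700 · (1.130400)/(-0.769600) = 2.599802

2.5998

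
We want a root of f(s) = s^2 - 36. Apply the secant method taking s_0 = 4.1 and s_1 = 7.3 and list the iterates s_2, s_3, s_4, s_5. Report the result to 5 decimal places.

f(4.1) = -19.1900000, f(7.3) = 17.2900000
s_2 = 7.3000000 − 17.2900000·(7.3000000 − 4.1000000) / (17.2900000 − (-19.1900000)) = 7.3000000 − (55.3280000)/(36.4800000) = 5.7833333
f(5.7833333) = -2.5530556
s_3 = 5.7833333 − (-2.5530556)·(5.7833333 − 7.3000000) / (-2.5530556 − 17.2900000) = 5.7833333 − (3.8721343)/(-19.8430556) = 5.9784713
f(5.9784713) = -0.2578805
s_4 = 5.9784713 − (-0.2578805)·(5.9784713 − 5.7833333) / (-0.2578805 − (-2.5530556)) = 5.9784713 − (-0.0503223)/(2.2951751) = 6.0003966
f(6.0003966) = 0.0047592
s_5 = 6.0003966 − 0.0047592·(6.0003966 − 5.9784713) / (0.0047592 − (-0.2578805)) = 6.0003966 − (0.0001043)/(0.2626396) = 5.9999993

5.78333, 5.97847, 6.00040, 6.00000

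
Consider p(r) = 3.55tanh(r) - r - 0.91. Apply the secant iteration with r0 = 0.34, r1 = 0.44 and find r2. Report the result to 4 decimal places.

p(0.34) = -0.087455, p(0.44) = 0.118438
r2 = 0.440000 − 0.118438·(0.440000 − 0.340000) / (0.118438 − (-0.087455)) = 0.440000 − (0.011844)/(0.205893) = 0.382476

0.3825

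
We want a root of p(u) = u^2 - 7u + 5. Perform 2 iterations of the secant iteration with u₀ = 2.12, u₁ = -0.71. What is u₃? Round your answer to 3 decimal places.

0.890

p(2.12) = -5.34560, p(-0.71) = 10.47410
u₂ = -0.71000 − 10.47410·(-0.71000 − 2.12000) / (10.47410 − (-5.34560)) = -0.71000 − (-29.64170)/(15.81970) = 1.16372
p(1.16372) = -1.79180
u₃ = 1.16372 − (-1.79180)·(1.16372 − (-0.71000)) / (-1.79180 − 10.47410) = 1.16372 − (-3.35733)/(-12.26590) = 0.89001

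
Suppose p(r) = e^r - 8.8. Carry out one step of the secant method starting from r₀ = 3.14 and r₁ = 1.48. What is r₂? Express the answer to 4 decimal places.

p(3.14) = 14.303867, p(1.48) = -4.407054
r₂ = 1.480000 − (-4.407054)·(1.480000 − 3.140000) / (-4.407054 − 14.303867) = 1.480000 − (7.315710)/(-18.710921) = 1.870986

1.8710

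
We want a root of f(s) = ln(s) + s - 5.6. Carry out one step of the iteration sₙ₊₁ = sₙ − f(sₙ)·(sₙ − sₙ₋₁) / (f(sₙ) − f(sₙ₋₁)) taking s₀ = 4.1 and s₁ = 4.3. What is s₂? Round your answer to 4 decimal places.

4.1719

f(4.1) = -0.089013, f(4.3) = 0.158615
s₂ = 4.300000 − 0.158615·(4.300000 − 4.100000) / (0.158615 − (-0.089013)) = 4.300000 − (0.031723)/(0.247628) = 4.171893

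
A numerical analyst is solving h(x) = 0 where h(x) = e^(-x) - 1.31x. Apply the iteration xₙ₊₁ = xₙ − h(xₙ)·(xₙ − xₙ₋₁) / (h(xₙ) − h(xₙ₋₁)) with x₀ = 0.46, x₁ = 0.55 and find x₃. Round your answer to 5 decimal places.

0.47481

h(0.46) = 0.0286836, h(0.55) = -0.1435502
x₂ = 0.5500000 − (-0.1435502)·(0.5500000 − 0.4600000) / (-0.1435502 − 0.0286836) = 0.5500000 − (-0.0129195)/(-0.1722338) = 0.4749885
h(0.4749885) = -0.0003427
x₃ = 0.4749885 − (-0.0003427)·(0.4749885 − 0.5500000) / (-0.0003427 − (-0.1435502)) = 0.4749885 − (0.0000257)/(0.1432074) = 0.4748090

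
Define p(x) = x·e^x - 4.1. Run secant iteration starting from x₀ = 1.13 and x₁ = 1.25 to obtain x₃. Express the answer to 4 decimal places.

1.2156

p(1.13) = -0.601908, p(1.25) = 0.262929
x₂ = 1.250000 − 0.262929·(1.250000 − 1.130000) / (0.262929 − (-0.601908)) = 1.250000 − (0.031551)/(0.864837) = 1.213517
p(1.213517) = -0.016148
x₃ = 1.213517 − (-0.016148)·(1.213517 − 1.250000) / (-0.016148 − 0.262929) = 1.213517 − (0.000589)/(-0.279077) = 1.215628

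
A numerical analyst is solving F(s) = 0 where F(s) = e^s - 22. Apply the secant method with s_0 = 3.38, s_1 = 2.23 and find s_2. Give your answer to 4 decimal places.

F(3.38) = 7.370771, F(2.23) = -12.700134
s_2 = 2.230000 − (-12.700134)·(2.230000 − 3.380000) / (-12.700134 − 7.370771) = 2.230000 − (14.605154)/(-20.070905) = 2.957678

2.9577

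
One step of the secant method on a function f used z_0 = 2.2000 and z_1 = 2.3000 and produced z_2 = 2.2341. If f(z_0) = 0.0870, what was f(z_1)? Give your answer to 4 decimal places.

The secant line through (2.2000, 0.0870) and (2.3000, f(z_1)) crosses zero at z_2 = 2.2341.
So (2.2000, 0.0870), (2.3000, f(z_1)), (2.2341, 0) are collinear:
f(z_1) = 0.0870 · (2.3000 − 2.2341) / (2.2000 − 2.2341) = 0.0870 · (0.065900)/(-0.034100) = -0.168132

-0.1681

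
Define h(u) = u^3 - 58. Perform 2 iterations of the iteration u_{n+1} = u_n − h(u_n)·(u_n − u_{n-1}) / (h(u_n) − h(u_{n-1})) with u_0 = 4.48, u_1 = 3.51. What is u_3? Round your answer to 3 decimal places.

3.876

h(4.48) = 31.91539, h(3.51) = -14.75645
u_2 = 3.51000 − (-14.75645)·(3.51000 − 4.48000) / (-14.75645 − 31.91539) = 3.51000 − (14.31376)/(-46.67184) = 3.81669
h(3.81669) = -2.40184
u_3 = 3.81669 − (-2.40184)·(3.81669 − 3.51000) / (-2.40184 − (-14.75645)) = 3.81669 − (-0.73662)/(12.35461) = 3.87631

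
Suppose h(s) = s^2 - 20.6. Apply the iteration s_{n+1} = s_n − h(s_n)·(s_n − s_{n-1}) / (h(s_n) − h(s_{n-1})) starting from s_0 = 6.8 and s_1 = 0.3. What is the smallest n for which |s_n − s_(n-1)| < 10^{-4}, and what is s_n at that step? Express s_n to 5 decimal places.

h(6.8) = 25.6400000, h(0.3) = -20.5100000
s_2 = 0.3000000 − (-20.5100000)·(-6.5000000)/(-46.1500000) = 3.1887324;  |Δ| = 2.8887324
h(3.1887324) = -10.4319857
s_3 = 3.1887324 − (-10.4319857)·(2.8887324)/(10.0780143) = 6.1789261;  |Δ| = 2.9901937
h(6.1789261) = 17.5791280
s_4 = 6.1789261 − 17.5791280·(2.9901937)/(28.0111137) = 4.3023496;  |Δ| = 1.8765765
h(4.3023496) = -2.0897879
s_5 = 4.3023496 − (-2.0897879)·(-1.8765765)/(-19.6689159) = 4.5017326;  |Δ| = 0.1993830
h(4.5017326) = -0.3344038
s_6 = 4.5017326 − (-0.3344038)·(0.1993830)/(1.7553841) = 4.5397154;  |Δ| = 0.0379828
h(4.5397154) = 0.0090158
s_7 = 4.5397154 − 0.0090158·(0.0379828)/(0.3434197) = 4.5387182;  |Δ| = 0.0009972
h(4.5387182) = -0.0000369
s_8 = 4.5387182 − (-0.0000369)·(-0.0009972)/(-0.0090527) = 4.5387223;  |Δ| = 0.0000041
|s_8 − s_7| = 0.0000041 < 10^{-4}

n = 8, s_n = 4.53872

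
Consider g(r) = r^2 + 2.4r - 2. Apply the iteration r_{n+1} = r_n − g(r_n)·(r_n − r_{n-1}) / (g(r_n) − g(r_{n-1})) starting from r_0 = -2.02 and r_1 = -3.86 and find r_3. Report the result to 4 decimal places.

g(-2.02) = -2.767600, g(-3.86) = 3.635600
r_2 = -3.860000 − 3.635600·(-3.860000 − (-2.020000)) / (3.635600 − (-2.767600)) = -3.860000 − (-6.689504)/(6.403200) = -2.815287
g(-2.815287) = -0.830847
r_3 = -2.815287 − (-0.830847)·(-2.815287 − (-3.860000)) / (-0.830847 − 3.635600) = -2.815287 − (-0.867996)/(-4.466447) = -3.009624

-3.0096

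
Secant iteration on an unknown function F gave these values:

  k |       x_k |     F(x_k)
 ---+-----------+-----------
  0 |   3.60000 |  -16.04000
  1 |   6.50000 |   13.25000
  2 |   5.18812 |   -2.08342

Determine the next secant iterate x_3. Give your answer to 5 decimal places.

5.36637

x_3 = 5.18812 − (-2.08342)·(5.18812 − 6.50000) / (-2.08342 − 13.25000)
   = 5.18812 − (2.7331970)/(-15.3334200) = 5.3663710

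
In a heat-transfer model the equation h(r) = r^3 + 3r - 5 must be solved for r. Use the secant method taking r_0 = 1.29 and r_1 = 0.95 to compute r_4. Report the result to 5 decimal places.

h(1.29) = 1.0166890, h(0.95) = -1.2926250
r_2 = 0.9500000 − (-1.2926250)·(0.9500000 − 1.2900000) / (-1.2926250 − 1.0166890) = 0.9500000 − (0.4394925)/(-2.3093140) = 1.1403130
h(1.1403130) = -0.0962963
r_3 = 1.1403130 − (-0.0962963)·(1.1403130 − 0.9500000) / (-0.0962963 − (-1.2926250)) = 1.1403130 − (-0.0183264)/(1.1963287) = 1.1556319
h(1.1556319) = 0.0102249
r_4 = 1.1556319 − 0.0102249·(1.1556319 − 1.1403130) / (0.0102249 − (-0.0962963)) = 1.1556319 − (0.0001566)/(0.1065212) = 1.1541615

1.15416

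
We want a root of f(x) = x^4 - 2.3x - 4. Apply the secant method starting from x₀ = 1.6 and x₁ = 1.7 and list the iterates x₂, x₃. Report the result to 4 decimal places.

1.6718, 1.6738

f(1.6) = -1.126400, f(1.7) = 0.442100
x₂ = 1.700000 − 0.442100·(1.700000 − 1.600000) / (0.442100 − (-1.126400)) = 1.700000 − (0.044210)/(1.568500) = 1.671814
f(1.671814) = -0.033362
x₃ = 1.671814 − (-0.033362)·(1.671814 − 1.700000) / (-0.033362 − 0.442100) = 1.671814 − (0.000940)/(-0.475462) = 1.673792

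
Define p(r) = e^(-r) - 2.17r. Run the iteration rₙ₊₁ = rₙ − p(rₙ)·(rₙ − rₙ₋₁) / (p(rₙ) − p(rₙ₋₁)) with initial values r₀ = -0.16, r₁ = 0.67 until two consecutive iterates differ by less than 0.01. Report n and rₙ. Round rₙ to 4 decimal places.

n = 4, rₙ = 0.3310

p(-0.16) = 1.520711, p(0.67) = -0.942191
r₂ = 0.670000 − (-0.942191)·(0.830000)/(-2.462902) = 0.352481;  |Δ| = 0.317519
p(0.352481) = -0.061941
r₃ = 0.352481 − (-0.061941)·(-0.317519)/(0.880250) = 0.330138;  |Δ| = 0.022343
p(0.330138) = 0.002426
r₄ = 0.330138 − 0.002426·(-0.022343)/(0.064367) = 0.330980;  |Δ| = 0.000842
|r₄ − r₃| = 0.000842 < 0.01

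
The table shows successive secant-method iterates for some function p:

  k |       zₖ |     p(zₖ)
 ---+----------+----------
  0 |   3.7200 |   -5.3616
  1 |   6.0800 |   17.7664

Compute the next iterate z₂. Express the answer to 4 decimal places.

z₂ = 6.0800 − 17.7664·(6.0800 − 3.7200) / (17.7664 − (-5.3616))
   = 6.0800 − (41.928704)/(23.128000) = 4.267102

4.2671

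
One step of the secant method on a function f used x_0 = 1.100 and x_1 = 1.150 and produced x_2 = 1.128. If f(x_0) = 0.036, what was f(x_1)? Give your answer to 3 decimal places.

The secant line through (1.100, 0.036) and (1.150, f(x_1)) crosses zero at x_2 = 1.128.
So (1.100, 0.036), (1.150, f(x_1)), (1.128, 0) are collinear:
f(x_1) = 0.036 · (1.150 − 1.128) / (1.100 − 1.128) = 0.036 · (0.02200)/(-0.02800) = -0.02829

-0.028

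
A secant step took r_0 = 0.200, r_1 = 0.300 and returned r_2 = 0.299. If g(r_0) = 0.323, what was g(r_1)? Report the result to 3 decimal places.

The secant line through (0.200, 0.323) and (0.300, g(r_1)) crosses zero at r_2 = 0.299.
So (0.200, 0.323), (0.300, g(r_1)), (0.299, 0) are collinear:
g(r_1) = 0.323 · (0.300 − 0.299) / (0.200 − 0.299) = 0.323 · (0.00100)/(-0.09900) = -0.00326

-0.003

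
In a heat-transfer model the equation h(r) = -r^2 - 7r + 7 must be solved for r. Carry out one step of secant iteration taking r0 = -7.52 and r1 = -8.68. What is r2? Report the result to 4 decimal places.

h(-7.52) = 3.089600, h(-8.68) = -7.582400
r2 = -8.680000 − (-7.582400)·(-8.680000 − (-7.520000)) / (-7.582400 − 3.089600) = -8.680000 − (8.795584)/(-10.672000) = -7.855826

-7.8558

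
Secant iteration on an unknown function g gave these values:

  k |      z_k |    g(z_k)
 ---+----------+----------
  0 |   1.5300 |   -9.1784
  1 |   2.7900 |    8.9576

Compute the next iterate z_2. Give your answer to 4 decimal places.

z_2 = 2.7900 − 8.9576·(2.7900 − 1.5300) / (8.9576 − (-9.1784))
   = 2.7900 − (11.286576)/(18.136000) = 2.167670

2.1677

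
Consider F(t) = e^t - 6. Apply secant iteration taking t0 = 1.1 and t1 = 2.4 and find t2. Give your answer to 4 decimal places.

F(1.1) = -2.995834, F(2.4) = 5.023176
t2 = 2.400000 − 5.023176·(2.400000 − 1.100000) / (5.023176 − (-2.995834)) = 2.400000 − (6.530129)/(8.019010) = 1.585669

1.5857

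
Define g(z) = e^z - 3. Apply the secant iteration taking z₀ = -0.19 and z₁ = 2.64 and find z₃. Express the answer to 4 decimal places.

g(-0.19) = -2.173041, g(2.64) = 11.013204
z₂ = 2.640000 − 11.013204·(2.640000 − (-0.190000)) / (11.013204 − (-2.173041)) = 2.640000 − (31.167366)/(13.186244) = 0.276373
g(0.276373) = -1.681661
z₃ = 0.276373 − (-1.681661)·(0.276373 − 2.640000) / (-1.681661 − 11.013204) = 0.276373 − (3.974819)/(-12.694864) = 0.589477

0.5895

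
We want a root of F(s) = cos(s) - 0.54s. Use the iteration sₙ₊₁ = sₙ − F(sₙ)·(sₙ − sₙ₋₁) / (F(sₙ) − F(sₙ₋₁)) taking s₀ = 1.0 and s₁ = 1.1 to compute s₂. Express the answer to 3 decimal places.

F(1.0) = 0.00030, F(1.1) = -0.14040
s₂ = 1.10000 − (-0.14040)·(1.10000 − 1.00000) / (-0.14040 − 0.00030) = 1.10000 − (-0.01404)/(-0.14071) = 1.00021

1.000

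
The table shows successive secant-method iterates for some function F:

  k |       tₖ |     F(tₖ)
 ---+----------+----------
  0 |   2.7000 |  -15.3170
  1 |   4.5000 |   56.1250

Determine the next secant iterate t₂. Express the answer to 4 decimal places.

3.0859

t₂ = 4.5000 − 56.1250·(4.5000 − 2.7000) / (56.1250 − (-15.3170))
   = 4.5000 − (101.025000)/(71.442000) = 3.085916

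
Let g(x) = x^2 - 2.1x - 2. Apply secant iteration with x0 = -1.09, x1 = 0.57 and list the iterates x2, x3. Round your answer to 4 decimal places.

-0.5262, -0.8268

g(-1.09) = 1.477100, g(0.57) = -2.872100
x2 = 0.570000 − (-2.872100)·(0.570000 − (-1.090000)) / (-2.872100 − 1.477100) = 0.570000 − (-4.767686)/(-4.349200) = -0.526221
g(-0.526221) = -0.618026
x3 = -0.526221 − (-0.618026)·(-0.526221 − 0.570000) / (-0.618026 − (-2.872100)) = -0.526221 − (0.677494)/(2.254074) = -0.826785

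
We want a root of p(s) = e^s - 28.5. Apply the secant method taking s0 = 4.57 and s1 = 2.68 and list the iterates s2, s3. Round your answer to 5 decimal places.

p(4.57) = 68.0441098, p(2.68) = -13.9149067
s2 = 2.6800000 − (-13.9149067)·(2.6800000 − 4.5700000) / (-13.9149067 − 68.0441098) = 2.6800000 − (26.2991737)/(-81.9590165) = 3.0008820
p(3.0008820) = -8.3967397
s3 = 3.0008820 − (-8.3967397)·(3.0008820 − 2.6800000) / (-8.3967397 − (-13.9149067)) = 3.0008820 − (-2.6943627)/(5.5181670) = 3.4891533

3.00088, 3.48915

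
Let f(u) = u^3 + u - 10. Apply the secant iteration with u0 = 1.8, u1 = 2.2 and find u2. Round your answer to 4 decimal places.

1.9816

f(1.8) = -2.368000, f(2.2) = 2.848000
u2 = 2.200000 − 2.848000·(2.200000 − 1.800000) / (2.848000 − (-2.368000)) = 2.200000 − (1.139200)/(5.216000) = 1.981595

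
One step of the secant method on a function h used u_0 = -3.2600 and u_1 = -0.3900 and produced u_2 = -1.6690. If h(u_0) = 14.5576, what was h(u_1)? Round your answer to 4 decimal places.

The secant line through (-3.2600, 14.5576) and (-0.3900, h(u_1)) crosses zero at u_2 = -1.6690.
So (-3.2600, 14.5576), (-0.3900, h(u_1)), (-1.6690, 0) are collinear:
h(u_1) = 14.5576 · (-0.3900 − (-1.6690)) / (-3.2600 − (-1.6690)) = 14.5576 · (1.279000)/(-1.591000) = -11.702810

-11.7028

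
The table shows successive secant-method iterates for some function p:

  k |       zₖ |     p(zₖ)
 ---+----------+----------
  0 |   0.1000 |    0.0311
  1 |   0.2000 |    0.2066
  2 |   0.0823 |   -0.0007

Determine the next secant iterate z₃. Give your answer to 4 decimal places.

0.0827

z₃ = 0.0823 − (-0.0007)·(0.0823 − 0.2000) / (-0.0007 − 0.2066)
   = 0.0823 − (0.000082)/(-0.207300) = 0.082697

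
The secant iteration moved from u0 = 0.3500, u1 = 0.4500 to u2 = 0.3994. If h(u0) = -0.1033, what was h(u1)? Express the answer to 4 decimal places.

0.1058

The secant line through (0.3500, -0.1033) and (0.4500, h(u1)) crosses zero at u2 = 0.3994.
So (0.3500, -0.1033), (0.4500, h(u1)), (0.3994, 0) are collinear:
h(u1) = -0.1033 · (0.4500 − 0.3994) / (0.3500 − 0.3994) = -0.1033 · (0.050600)/(-0.049400) = 0.105809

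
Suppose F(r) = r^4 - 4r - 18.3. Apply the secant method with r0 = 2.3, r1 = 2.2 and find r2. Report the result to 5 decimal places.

F(2.3) = 0.4841000, F(2.2) = -3.6744000
r2 = 2.2000000 − (-3.6744000)·(2.2000000 − 2.3000000) / (-3.6744000 − 0.4841000) = 2.2000000 − (0.3674400)/(-4.1585000) = 2.2883588

2.28836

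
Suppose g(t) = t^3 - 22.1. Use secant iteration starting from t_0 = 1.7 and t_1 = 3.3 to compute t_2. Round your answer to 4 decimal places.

g(1.7) = -17.187000, g(3.3) = 13.837000
t_2 = 3.300000 − 13.837000·(3.300000 − 1.700000) / (13.837000 − (-17.187000)) = 3.300000 − (22.139200)/(31.024000) = 2.586385

2.5864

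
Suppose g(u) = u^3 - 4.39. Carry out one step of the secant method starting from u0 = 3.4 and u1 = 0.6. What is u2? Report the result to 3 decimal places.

g(3.4) = 34.91400, g(0.6) = -4.17400
u2 = 0.60000 − (-4.17400)·(0.60000 − 3.40000) / (-4.17400 − 34.91400) = 0.60000 − (11.68720)/(-39.08800) = 0.89900

0.899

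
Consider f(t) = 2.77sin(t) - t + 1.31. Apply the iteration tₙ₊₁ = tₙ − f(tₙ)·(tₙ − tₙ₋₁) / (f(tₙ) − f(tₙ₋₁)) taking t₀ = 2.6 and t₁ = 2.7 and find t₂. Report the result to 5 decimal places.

f(2.6) = 0.1379388, f(2.7) = -0.2061577
t₂ = 2.7000000 − (-0.2061577)·(2.7000000 − 2.6000000) / (-0.2061577 − 0.1379388) = 2.7000000 − (-0.0206158)/(-0.3440965) = 2.6400872

2.64009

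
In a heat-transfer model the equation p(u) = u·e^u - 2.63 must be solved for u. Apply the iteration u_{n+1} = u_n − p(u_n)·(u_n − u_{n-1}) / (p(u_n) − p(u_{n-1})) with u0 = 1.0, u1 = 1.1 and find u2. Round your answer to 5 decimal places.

p(1.0) = 0.0882818, p(1.1) = 0.6745826
u2 = 1.1000000 − 0.6745826·(1.1000000 − 1.0000000) / (0.6745826 − 0.0882818) = 1.1000000 − (0.0674583)/(0.5863008) = 0.9849426

0.98494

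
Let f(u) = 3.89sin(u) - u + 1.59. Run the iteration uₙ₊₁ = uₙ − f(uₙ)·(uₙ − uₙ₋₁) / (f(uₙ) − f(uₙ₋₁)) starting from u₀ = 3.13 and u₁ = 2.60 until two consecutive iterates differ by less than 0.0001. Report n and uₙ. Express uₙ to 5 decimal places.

f(3.13) = -1.4949056, f(2.60) = 0.9953003
u₂ = 2.6000000 − 0.9953003·(-0.5300000)/(2.4902059) = 2.8118336;  |Δ| = 0.2118336
f(2.8118336) = 0.0378072
u₃ = 2.8118336 − 0.0378072·(0.2118336)/(-0.9574931) = 2.8201979;  |Δ| = 0.0083644
f(2.8201979) = -0.0013852
u₄ = 2.8201979 − (-0.0013852)·(0.0083644)/(-0.0391924) = 2.8199023;  |Δ| = 0.0002956
f(2.8199023) = 0.0000015
u₅ = 2.8199023 − 0.0000015·(-0.0002956)/(0.0013867) = 2.8199026;  |Δ| = 0.0000003
|u₅ − u₄| = 0.0000003 < 0.0001

n = 5, uₙ = 2.81990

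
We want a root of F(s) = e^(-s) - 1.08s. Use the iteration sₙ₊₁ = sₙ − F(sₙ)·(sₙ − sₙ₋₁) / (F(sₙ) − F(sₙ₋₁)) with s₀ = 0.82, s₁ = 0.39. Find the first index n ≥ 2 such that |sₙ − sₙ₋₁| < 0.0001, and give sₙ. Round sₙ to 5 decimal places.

F(0.82) = -0.4451683, F(0.39) = 0.2558569
s₂ = 0.3900000 − 0.2558569·(-0.4300000)/(0.7010252) = 0.5469394;  |Δ| = 0.1569394
F(0.5469394) = -0.0119762
s₃ = 0.5469394 − (-0.0119762)·(0.1569394)/(-0.2678330) = 0.5399218;  |Δ| = 0.0070176
F(0.5399218) = -0.0003217
s₄ = 0.5399218 − (-0.0003217)·(-0.0070176)/(0.0116544) = 0.5397281;  |Δ| = 0.0001937
F(0.5397281) = 0.0000004
s₅ = 0.5397281 − 0.0000004·(-0.0001937)/(0.0003221) = 0.5397283;  |Δ| = 0.0000002
|s₅ − s₄| = 0.0000002 < 0.0001

n = 5, sₙ = 0.53973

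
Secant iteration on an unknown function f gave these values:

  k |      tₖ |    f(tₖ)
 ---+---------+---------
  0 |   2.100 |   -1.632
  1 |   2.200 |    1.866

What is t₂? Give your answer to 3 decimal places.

2.147

t₂ = 2.200 − 1.866·(2.200 − 2.100) / (1.866 − (-1.632))
   = 2.200 − (0.18660)/(3.49800) = 2.14666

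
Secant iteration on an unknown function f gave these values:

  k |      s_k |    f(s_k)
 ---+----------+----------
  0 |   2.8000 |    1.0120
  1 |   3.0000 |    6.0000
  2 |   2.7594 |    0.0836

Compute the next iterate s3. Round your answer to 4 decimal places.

s3 = 2.7594 − 0.0836·(2.7594 − 3.0000) / (0.0836 − 6.0000)
   = 2.7594 − (-0.020114)/(-5.916400) = 2.756000

2.7560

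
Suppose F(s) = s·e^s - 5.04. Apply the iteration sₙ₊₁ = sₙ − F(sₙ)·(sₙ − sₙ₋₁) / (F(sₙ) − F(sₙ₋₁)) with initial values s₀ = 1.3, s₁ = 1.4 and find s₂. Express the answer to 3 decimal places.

F(1.3) = -0.26991, F(1.4) = 0.63728
s₂ = 1.40000 − 0.63728·(1.40000 − 1.30000) / (0.63728 − (-0.26991)) = 1.40000 − (0.06373)/(0.90719) = 1.32975

1.330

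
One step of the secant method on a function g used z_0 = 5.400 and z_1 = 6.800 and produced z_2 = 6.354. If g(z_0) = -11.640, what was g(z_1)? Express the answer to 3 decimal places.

5.442

The secant line through (5.400, -11.640) and (6.800, g(z_1)) crosses zero at z_2 = 6.354.
So (5.400, -11.640), (6.800, g(z_1)), (6.354, 0) are collinear:
g(z_1) = -11.640 · (6.800 − 6.354) / (5.400 − 6.354) = -11.640 · (0.44600)/(-0.95400) = 5.44176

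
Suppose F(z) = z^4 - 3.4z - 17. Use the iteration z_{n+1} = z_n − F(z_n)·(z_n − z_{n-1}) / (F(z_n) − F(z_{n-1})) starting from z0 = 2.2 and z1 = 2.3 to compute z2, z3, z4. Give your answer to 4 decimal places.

F(2.2) = -1.054400, F(2.3) = 3.164100
z2 = 2.300000 − 3.164100·(2.300000 − 2.200000) / (3.164100 − (-1.054400)) = 2.300000 − (0.316410)/(4.218500) = 2.224995
F(2.224995) = -0.056529
z3 = 2.224995 − (-0.056529)·(2.224995 − 2.300000) / (-0.056529 − 3.164100) = 2.224995 − (0.004240)/(-3.220629) = 2.226311
F(2.226311) = -0.002948
z4 = 2.226311 − (-0.002948)·(2.226311 − 2.224995) / (-0.002948 − (-0.056529)) = 2.226311 − (-0.000004)/(0.053581) = 2.226384

2.2250, 2.2263, 2.2264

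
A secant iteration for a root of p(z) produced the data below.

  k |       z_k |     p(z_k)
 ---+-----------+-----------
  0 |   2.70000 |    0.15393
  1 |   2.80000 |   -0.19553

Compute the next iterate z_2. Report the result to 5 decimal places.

2.74405

z_2 = 2.80000 − (-0.19553)·(2.80000 − 2.70000) / (-0.19553 − 0.15393)
   = 2.80000 − (-0.0195530)/(-0.3494600) = 2.7440480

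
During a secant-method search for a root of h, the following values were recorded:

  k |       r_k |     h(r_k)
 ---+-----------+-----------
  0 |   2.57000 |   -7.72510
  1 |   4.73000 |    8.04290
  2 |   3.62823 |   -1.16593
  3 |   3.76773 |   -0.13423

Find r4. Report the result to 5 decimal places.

r4 = 3.76773 − (-0.13423)·(3.76773 − 3.62823) / (-0.13423 − (-1.16593))
   = 3.76773 − (-0.0187251)/(1.0317000) = 3.7858797

3.78588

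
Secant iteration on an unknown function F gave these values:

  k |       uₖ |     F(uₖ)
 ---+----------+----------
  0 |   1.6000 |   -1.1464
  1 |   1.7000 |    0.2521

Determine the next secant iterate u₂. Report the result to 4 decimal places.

u₂ = 1.7000 − 0.2521·(1.7000 − 1.6000) / (0.2521 − (-1.1464))
   = 1.7000 − (0.025210)/(1.398500) = 1.681974

1.6820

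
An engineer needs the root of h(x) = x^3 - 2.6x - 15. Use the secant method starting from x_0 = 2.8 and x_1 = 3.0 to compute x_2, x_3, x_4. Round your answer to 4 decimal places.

h(2.8) = -0.328000, h(3.0) = 4.200000
x_2 = 3.000000 − 4.200000·(3.000000 − 2.800000) / (4.200000 − (-0.328000)) = 3.000000 − (0.840000)/(4.528000) = 2.814488
h(2.814488) = -0.023153
x_3 = 2.814488 − (-0.023153)·(2.814488 − 3.000000) / (-0.023153 − 4.200000) = 2.814488 − (0.004295)/(-4.223153) = 2.815505
h(2.815505) = -0.001619
x_4 = 2.815505 − (-0.001619)·(2.815505 − 2.814488) / (-0.001619 − (-0.023153)) = 2.815505 − (-0.000002)/(0.021533) = 2.815581

2.8145, 2.8155, 2.8156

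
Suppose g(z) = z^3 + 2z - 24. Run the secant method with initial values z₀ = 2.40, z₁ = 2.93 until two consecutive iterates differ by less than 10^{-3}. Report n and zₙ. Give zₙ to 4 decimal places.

g(2.40) = -5.376000, g(2.93) = 7.013757
z₂ = 2.930000 − 7.013757·(0.530000)/(12.389757) = 2.629971;  |Δ| = 0.300029
g(2.629971) = -0.549222
z₃ = 2.629971 − (-0.549222)·(-0.300029)/(-7.562979) = 2.651759;  |Δ| = 0.021788
g(2.651759) = -0.049782
z₄ = 2.651759 − (-0.049782)·(0.021788)/(0.499439) = 2.653930;  |Δ| = 0.002172
g(2.653930) = 0.000413
z₅ = 2.653930 − 0.000413·(0.002172)/(0.050195) = 2.653913;  |Δ| = 0.000018
|z₅ − z₄| = 0.000018 < 10^{-3}

n = 5, zₙ = 2.6539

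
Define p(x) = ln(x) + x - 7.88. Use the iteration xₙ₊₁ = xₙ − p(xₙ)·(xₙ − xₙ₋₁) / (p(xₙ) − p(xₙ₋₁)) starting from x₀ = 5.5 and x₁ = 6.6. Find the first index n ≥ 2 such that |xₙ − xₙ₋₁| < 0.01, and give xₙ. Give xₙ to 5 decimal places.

p(5.5) = -0.6752519, p(6.6) = 0.6070696
x₂ = 6.6000000 − 0.6070696·(1.1000000)/(1.2823216) = 6.0792440;  |Δ| = 0.5207560
p(6.0792440) = 0.0041244
x₃ = 6.0792440 − 0.0041244·(-0.5207560)/(-0.6029453) = 6.0756819;  |Δ| = 0.0035622
|x₃ − x₂| = 0.0035622 < 0.01

n = 3, xₙ = 6.07568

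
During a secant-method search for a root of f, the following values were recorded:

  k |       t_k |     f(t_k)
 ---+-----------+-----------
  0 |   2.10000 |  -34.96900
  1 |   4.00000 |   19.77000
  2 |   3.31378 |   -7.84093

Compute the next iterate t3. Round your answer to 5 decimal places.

3.50865

t3 = 3.31378 − (-7.84093)·(3.31378 − 4.00000) / (-7.84093 − 19.77000)
   = 3.31378 − (5.3806030)/(-27.6109300) = 3.5086522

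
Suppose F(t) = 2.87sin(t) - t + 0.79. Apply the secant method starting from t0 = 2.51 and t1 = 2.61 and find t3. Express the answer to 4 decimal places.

2.5023

F(2.51) = -0.025463, F(2.61) = -0.365177
t2 = 2.610000 − (-0.365177)·(2.610000 − 2.510000) / (-0.365177 − (-0.025463)) = 2.610000 − (-0.036518)/(-0.339714) = 2.502505
F(2.502505) = -0.000653
t3 = 2.502505 − (-0.000653)·(2.502505 − 2.610000) / (-0.000653 − (-0.365177)) = 2.502505 − (0.000070)/(0.364524) = 2.502312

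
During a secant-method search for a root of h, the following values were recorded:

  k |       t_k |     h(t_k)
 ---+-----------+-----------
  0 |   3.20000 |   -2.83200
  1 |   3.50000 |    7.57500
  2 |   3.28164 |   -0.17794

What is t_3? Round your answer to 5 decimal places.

3.28665

t_3 = 3.28164 − (-0.17794)·(3.28164 − 3.50000) / (-0.17794 − 7.57500)
   = 3.28164 − (0.0388550)/(-7.7529400) = 3.2866516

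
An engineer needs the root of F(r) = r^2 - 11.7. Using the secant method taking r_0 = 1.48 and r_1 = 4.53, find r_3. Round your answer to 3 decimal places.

3.368

F(1.48) = -9.50960, F(4.53) = 8.82090
r_2 = 4.53000 − 8.82090·(4.53000 − 1.48000) / (8.82090 − (-9.50960)) = 4.53000 − (26.90375)/(18.33050) = 3.06230
F(3.06230) = -2.32234
r_3 = 3.06230 − (-2.32234)·(3.06230 − 4.53000) / (-2.32234 − 8.82090) = 3.06230 − (3.40851)/(-11.14324) = 3.36818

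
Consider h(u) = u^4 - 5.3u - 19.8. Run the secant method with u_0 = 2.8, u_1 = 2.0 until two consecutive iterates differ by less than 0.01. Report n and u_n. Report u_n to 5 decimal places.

h(2.8) = 26.8256000, h(2.0) = -14.4000000
u_2 = 2.0000000 − (-14.4000000)·(-0.8000000)/(-41.2256000) = 2.2794380;  |Δ| = 0.2794380
h(2.2794380) = -4.8842923
u_3 = 2.2794380 − (-4.8842923)·(0.2794380)/(9.5157077) = 2.4228700;  |Δ| = 0.1434320
h(2.4228700) = 1.8192006
u_4 = 2.4228700 − 1.8192006·(0.1434320)/(6.7034929) = 2.3839453;  |Δ| = 0.0389247
h(2.3839453) = -0.1362026
u_5 = 2.3839453 − (-0.1362026)·(-0.0389247)/(-1.9554032) = 2.3866566;  |Δ| = 0.0027113
|u_5 − u_4| = 0.0027113 < 0.01

n = 5, u_n = 2.38666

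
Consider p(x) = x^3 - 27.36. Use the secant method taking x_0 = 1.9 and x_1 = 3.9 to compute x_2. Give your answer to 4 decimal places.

2.6816

p(1.9) = -20.501000, p(3.9) = 31.959000
x_2 = 3.900000 − 31.959000·(3.900000 − 1.900000) / (31.959000 − (-20.501000)) = 3.900000 − (63.918000)/(52.460000) = 2.681586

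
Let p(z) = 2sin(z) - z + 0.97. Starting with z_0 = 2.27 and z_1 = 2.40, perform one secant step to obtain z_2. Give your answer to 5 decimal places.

2.36682

p(2.27) = 0.2307099, p(2.40) = -0.0790736
z_2 = 2.4000000 − (-0.0790736)·(2.4000000 − 2.2700000) / (-0.0790736 − 0.2307099) = 2.4000000 − (-0.0102796)/(-0.3097835) = 2.3668169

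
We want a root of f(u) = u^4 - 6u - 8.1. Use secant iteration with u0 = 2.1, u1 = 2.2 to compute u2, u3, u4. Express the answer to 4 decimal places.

2.1371, 2.1389, 2.1390

f(2.1) = -1.251900, f(2.2) = 2.125600
u2 = 2.200000 − 2.125600·(2.200000 − 2.100000) / (2.125600 − (-1.251900)) = 2.200000 − (0.212560)/(3.377500) = 2.137066
f(2.137066) = -0.064444
u3 = 2.137066 − (-0.064444)·(2.137066 − 2.200000) / (-0.064444 − 2.125600) = 2.137066 − (0.004056)/(-2.190044) = 2.138918
f(2.138918) = -0.003163
u4 = 2.138918 − (-0.003163)·(2.138918 − 2.137066) / (-0.003163 − (-0.064444)) = 2.138918 − (-0.000006)/(0.061282) = 2.139013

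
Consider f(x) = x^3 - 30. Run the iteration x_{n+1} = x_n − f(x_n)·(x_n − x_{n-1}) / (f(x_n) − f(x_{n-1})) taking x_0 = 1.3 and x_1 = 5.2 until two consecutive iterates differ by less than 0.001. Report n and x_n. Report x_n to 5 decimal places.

f(1.3) = -27.8030000, f(5.2) = 110.6080000
x_2 = 5.2000000 − 110.6080000·(3.9000000)/(138.4110000) = 2.0834038;  |Δ| = 3.1165962
f(2.0834038) = -20.9568374
x_3 = 2.0834038 − (-20.9568374)·(-3.1165962)/(-131.5648374) = 2.5798434;  |Δ| = 0.4964396
f(2.5798434) = -12.8296147
x_4 = 2.5798434 − (-12.8296147)·(0.4964396)/(8.1272227) = 3.3635219;  |Δ| = 0.7836785
f(3.3635219) = 8.0524625
x_5 = 3.3635219 − 8.0524625·(0.7836785)/(20.8820772) = 3.0613229;  |Δ| = 0.3021989
f(3.0613229) = -1.3102055
x_6 = 3.0613229 − (-1.3102055)·(-0.3021989)/(-9.3626680) = 3.1036125;  |Δ| = 0.0422895
f(3.1036125) = -0.1047315
x_7 = 3.1036125 − (-0.1047315)·(0.0422895)/(1.2054740) = 3.1072866;  |Δ| = 0.0036741
f(3.1072866) = 0.0015659
x_8 = 3.1072866 − 0.0015659·(0.0036741)/(0.1062973) = 3.1072324;  |Δ| = 0.0000541
|x_8 − x_7| = 0.0000541 < 0.001

n = 8, x_n = 3.10723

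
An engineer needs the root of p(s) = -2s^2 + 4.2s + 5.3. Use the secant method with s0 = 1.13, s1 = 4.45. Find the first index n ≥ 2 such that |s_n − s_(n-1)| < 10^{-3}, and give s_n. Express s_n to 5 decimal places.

n = 7, s_n = 2.98714

p(1.13) = 7.4922000, p(4.45) = -15.6150000
s2 = 4.4500000 − (-15.6150000)·(3.3200000)/(-23.1072000) = 2.2064655;  |Δ| = 2.2435345
p(2.2064655) = 4.8301750
s3 = 2.2064655 − 4.8301750·(-2.2435345)/(20.4451750) = 2.7365008;  |Δ| = 0.5300353
p(2.7365008) = 1.8164301
s4 = 2.7365008 − 1.8164301·(0.5300353)/(-3.0137449) = 3.0559612;  |Δ| = 0.3194604
p(3.0559612) = -0.5427604
s5 = 3.0559612 − (-0.5427604)·(0.3194604)/(-2.3591904) = 2.9824654;  |Δ| = 0.0734957
p(2.9824654) = 0.0361547
s6 = 2.9824654 − 0.0361547·(-0.0734957)/(0.5789151) = 2.9870554;  |Δ| = 0.0045900
p(2.9870554) = 0.0006326
s7 = 2.9870554 − 0.0006326·(0.0045900)/(-0.0355221) = 2.9871372;  |Δ| = 0.0000817
|s7 − s6| = 0.0000817 < 10^{-3}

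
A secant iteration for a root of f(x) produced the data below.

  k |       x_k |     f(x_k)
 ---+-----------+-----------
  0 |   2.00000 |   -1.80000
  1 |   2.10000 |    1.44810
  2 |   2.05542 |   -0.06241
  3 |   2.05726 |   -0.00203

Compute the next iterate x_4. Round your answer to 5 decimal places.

2.05732

x_4 = 2.05726 − (-0.00203)·(2.05726 − 2.05542) / (-0.00203 − (-0.06241))
   = 2.05726 − (-0.0000037)/(0.0603800) = 2.0573219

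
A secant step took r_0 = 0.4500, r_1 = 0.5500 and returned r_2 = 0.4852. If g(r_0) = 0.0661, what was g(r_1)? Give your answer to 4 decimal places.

The secant line through (0.4500, 0.0661) and (0.5500, g(r_1)) crosses zero at r_2 = 0.4852.
So (0.4500, 0.0661), (0.5500, g(r_1)), (0.4852, 0) are collinear:
g(r_1) = 0.0661 · (0.5500 − 0.4852) / (0.4500 − 0.4852) = 0.0661 · (0.064800)/(-0.035200) = -0.121684

-0.1217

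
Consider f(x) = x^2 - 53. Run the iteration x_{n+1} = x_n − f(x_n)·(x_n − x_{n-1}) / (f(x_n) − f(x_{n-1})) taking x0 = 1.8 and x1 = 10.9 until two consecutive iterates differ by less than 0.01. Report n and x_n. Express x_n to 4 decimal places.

n = 6, x_n = 7.2801

f(1.8) = -49.760000, f(10.9) = 65.810000
x2 = 10.900000 − 65.810000·(9.100000)/(115.570000) = 5.718110;  |Δ| = 5.181890
f(5.718110) = -20.303215
x3 = 5.718110 − (-20.303215)·(-5.181890)/(-86.113215) = 6.939863;  |Δ| = 1.221752
f(6.939863) = -4.838307
x4 = 6.939863 − (-4.838307)·(1.221752)/(15.464908) = 7.322097;  |Δ| = 0.382234
f(7.322097) = 0.613098
x5 = 7.322097 − 0.613098·(0.382234)/(5.451405) = 7.279108;  |Δ| = 0.042988
f(7.279108) = -0.014584
x6 = 7.279108 − (-0.014584)·(-0.042988)/(-0.627682) = 7.280107;  |Δ| = 0.000999
|x6 − x5| = 0.000999 < 0.01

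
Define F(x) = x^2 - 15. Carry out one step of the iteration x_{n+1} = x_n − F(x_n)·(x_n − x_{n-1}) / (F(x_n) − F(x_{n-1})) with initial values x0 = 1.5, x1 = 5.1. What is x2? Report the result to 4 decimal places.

F(1.5) = -12.750000, F(5.1) = 11.010000
x2 = 5.100000 − 11.010000·(5.100000 − 1.500000) / (11.010000 − (-12.750000)) = 5.100000 − (39.636000)/(23.760000) = 3.431818

3.4318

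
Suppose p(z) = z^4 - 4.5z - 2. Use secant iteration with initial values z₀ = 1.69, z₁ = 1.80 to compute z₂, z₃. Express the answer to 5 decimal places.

1.77630, 1.77836

p(1.69) = -1.4476928, p(1.80) = 0.3976000
z₂ = 1.8000000 − 0.3976000·(1.8000000 − 1.6900000) / (0.3976000 − (-1.4476928)) = 1.8000000 − (0.0437360)/(1.8452928) = 1.7762986
p(1.7762986) = -0.0378247
z₃ = 1.7762986 − (-0.0378247)·(1.7762986 − 1.8000000) / (-0.0378247 − 0.3976000) = 1.7762986 − (0.0008965)/(-0.4354247) = 1.7783575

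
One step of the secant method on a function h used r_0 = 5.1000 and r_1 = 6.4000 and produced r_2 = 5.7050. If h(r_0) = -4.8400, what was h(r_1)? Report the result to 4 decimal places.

The secant line through (5.1000, -4.8400) and (6.4000, h(r_1)) crosses zero at r_2 = 5.7050.
So (5.1000, -4.8400), (6.4000, h(r_1)), (5.7050, 0) are collinear:
h(r_1) = -4.8400 · (6.4000 − 5.7050) / (5.1000 − 5.7050) = -4.8400 · (0.695000)/(-0.605000) = 5.560000

5.5600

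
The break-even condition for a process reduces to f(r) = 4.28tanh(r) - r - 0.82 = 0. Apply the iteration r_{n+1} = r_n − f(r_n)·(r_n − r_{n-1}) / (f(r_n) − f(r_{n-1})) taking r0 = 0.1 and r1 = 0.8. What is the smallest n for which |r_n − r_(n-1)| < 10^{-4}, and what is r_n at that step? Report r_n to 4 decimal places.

n = 6, r_n = 0.2572

f(0.1) = -0.493421, f(0.8) = 1.222077
r2 = 0.800000 − 1.222077·(0.700000)/(1.715498) = 0.301338;  |Δ| = 0.498662
f(0.301338) = 0.130718
r3 = 0.301338 − 0.130718·(-0.498662)/(-1.091359) = 0.241610;  |Δ| = 0.059727
f(0.241610) = -0.047181
r4 = 0.241610 − (-0.047181)·(-0.059727)/(-0.177899) = 0.257451;  |Δ| = 0.015840
f(0.257451) = 0.000722
r5 = 0.257451 − 0.000722·(0.015840)/(0.047903) = 0.257212;  |Δ| = 0.000239
f(0.257212) = 0.000004
r6 = 0.257212 − 0.000004·(-0.000239)/(-0.000719) = 0.257211;  |Δ| = 0.000001
|r6 − r5| = 0.000001 < 10^{-4}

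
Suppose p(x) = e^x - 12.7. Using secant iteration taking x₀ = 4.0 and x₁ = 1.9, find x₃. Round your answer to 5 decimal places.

2.68617

p(4.0) = 41.8981500, p(1.9) = -6.0141056
x₂ = 1.9000000 − (-6.0141056)·(1.9000000 − 4.0000000) / (-6.0141056 − 41.8981500) = 1.9000000 − (12.6296217)/(-47.9122556) = 2.1635990
p(2.1635990) = -3.9975989
x₃ = 2.1635990 − (-3.9975989)·(2.1635990 − 1.9000000) / (-3.9975989 − (-6.0141056)) = 2.1635990 − (-1.0537630)/(2.0165067) = 2.6861675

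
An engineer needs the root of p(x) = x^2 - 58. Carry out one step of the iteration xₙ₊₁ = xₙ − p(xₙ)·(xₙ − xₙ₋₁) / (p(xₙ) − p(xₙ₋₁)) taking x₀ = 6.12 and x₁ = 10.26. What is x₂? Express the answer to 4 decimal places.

7.3743

p(6.12) = -20.545600, p(10.26) = 47.267600
x₂ = 10.260000 − 47.267600·(10.260000 − 6.120000) / (47.267600 − (-20.545600)) = 10.260000 − (195.687864)/(67.813200) = 7.374310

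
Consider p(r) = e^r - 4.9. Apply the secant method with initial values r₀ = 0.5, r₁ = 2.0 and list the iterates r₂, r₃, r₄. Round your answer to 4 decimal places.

1.3496, 1.5418, 1.5952

p(0.5) = -3.251279, p(2.0) = 2.489056
r₂ = 2.000000 − 2.489056·(2.000000 − 0.500000) / (2.489056 − (-3.251279)) = 2.000000 − (3.733584)/(5.740335) = 1.349588
p(1.349588) = -1.044164
r₃ = 1.349588 − (-1.044164)·(1.349588 − 2.000000) / (-1.044164 − 2.489056) = 1.349588 − (0.679137)/(-3.533221) = 1.541803
p(1.541803) = -0.226994
r₄ = 1.541803 − (-0.226994)·(1.541803 − 1.349588) / (-0.226994 − (-1.044164)) = 1.541803 − (-0.043632)/(0.817170) = 1.595196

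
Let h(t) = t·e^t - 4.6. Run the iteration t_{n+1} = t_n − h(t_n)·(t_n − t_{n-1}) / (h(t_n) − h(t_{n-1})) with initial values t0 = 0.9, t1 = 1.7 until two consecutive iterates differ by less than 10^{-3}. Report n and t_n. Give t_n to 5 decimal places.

n = 6, t_n = 1.27955

h(0.9) = -2.3863572, h(1.7) = 4.7057106
t2 = 1.7000000 − 4.7057106·(0.8000000)/(7.0920678) = 1.1691861;  |Δ| = 0.5308139
h(1.1691861) = -0.8359561
t3 = 1.1691861 − (-0.8359561)·(-0.5308139)/(-5.5416667) = 1.2492589;  |Δ| = 0.0800729
h(1.2492589) = -0.2428880
t4 = 1.2492589 − (-0.2428880)·(0.0800729)/(0.5930681) = 1.2820524;  |Δ| = 0.0327934
h(1.2820524) = 0.0205538
t5 = 1.2820524 − 0.0205538·(0.0327934)/(0.2634419) = 1.2794938;  |Δ| = 0.0025586
h(1.2794938) = -0.0004506
t6 = 1.2794938 − (-0.0004506)·(-0.0025586)/(-0.0210044) = 1.2795487;  |Δ| = 0.0000549
|t6 − t5| = 0.0000549 < 10^{-3}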